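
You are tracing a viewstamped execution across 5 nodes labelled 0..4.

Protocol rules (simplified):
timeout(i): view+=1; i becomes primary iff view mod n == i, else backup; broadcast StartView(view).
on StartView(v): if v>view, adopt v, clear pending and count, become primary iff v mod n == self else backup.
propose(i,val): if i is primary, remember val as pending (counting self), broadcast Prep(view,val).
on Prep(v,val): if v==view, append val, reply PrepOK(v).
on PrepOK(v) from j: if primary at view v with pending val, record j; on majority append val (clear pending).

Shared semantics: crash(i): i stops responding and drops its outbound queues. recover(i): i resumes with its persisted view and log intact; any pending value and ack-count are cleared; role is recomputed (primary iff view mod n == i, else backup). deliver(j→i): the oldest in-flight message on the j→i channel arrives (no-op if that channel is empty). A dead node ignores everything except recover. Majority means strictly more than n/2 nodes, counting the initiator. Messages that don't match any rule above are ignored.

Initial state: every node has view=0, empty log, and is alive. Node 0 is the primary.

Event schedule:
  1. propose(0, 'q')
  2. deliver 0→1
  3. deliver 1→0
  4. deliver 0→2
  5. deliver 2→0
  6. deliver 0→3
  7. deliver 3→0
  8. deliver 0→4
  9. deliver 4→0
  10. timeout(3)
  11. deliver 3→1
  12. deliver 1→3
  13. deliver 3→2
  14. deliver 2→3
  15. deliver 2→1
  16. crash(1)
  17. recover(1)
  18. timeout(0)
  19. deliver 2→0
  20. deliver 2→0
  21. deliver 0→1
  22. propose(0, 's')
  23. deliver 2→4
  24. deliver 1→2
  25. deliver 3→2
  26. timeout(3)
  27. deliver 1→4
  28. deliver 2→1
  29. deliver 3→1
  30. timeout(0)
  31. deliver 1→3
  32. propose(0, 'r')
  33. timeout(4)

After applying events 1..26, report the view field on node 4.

step 1 propose(0,'q'): —
step 2 deliver 0→1: 1={back,v=0,log=q}
step 3 deliver 1→0: —
step 4 deliver 0→2: 2={back,v=0,log=q}
step 5 deliver 2→0: 0={prim,v=0,log=q}
step 6 deliver 0→3: 3={back,v=0,log=q}
step 7 deliver 3→0: —
step 8 deliver 0→4: 4={back,v=0,log=q}
step 9 deliver 4→0: —
step 10 timeout(3): 3={back,v=1,log=q}
step 11 deliver 3→1: 1={prim,v=1,log=q}
step 12 deliver 1→3: —
step 13 deliver 3→2: 2={back,v=1,log=q}
step 14 deliver 2→3: —
step 15 deliver 2→1: —
step 16 crash(1): 1={✗prim,v=1,log=q}
step 17 recover(1): 1={prim,v=1,log=q}
step 18 timeout(0): 0={back,v=1,log=q}
step 19 deliver 2→0: —
step 20 deliver 2→0: —
step 21 deliver 0→1: —
step 22 propose(0,'s'): —
step 23 deliver 2→4: —
step 24 deliver 1→2: —
step 25 deliver 3→2: —
step 26 timeout(3): 3={back,v=2,log=q}

0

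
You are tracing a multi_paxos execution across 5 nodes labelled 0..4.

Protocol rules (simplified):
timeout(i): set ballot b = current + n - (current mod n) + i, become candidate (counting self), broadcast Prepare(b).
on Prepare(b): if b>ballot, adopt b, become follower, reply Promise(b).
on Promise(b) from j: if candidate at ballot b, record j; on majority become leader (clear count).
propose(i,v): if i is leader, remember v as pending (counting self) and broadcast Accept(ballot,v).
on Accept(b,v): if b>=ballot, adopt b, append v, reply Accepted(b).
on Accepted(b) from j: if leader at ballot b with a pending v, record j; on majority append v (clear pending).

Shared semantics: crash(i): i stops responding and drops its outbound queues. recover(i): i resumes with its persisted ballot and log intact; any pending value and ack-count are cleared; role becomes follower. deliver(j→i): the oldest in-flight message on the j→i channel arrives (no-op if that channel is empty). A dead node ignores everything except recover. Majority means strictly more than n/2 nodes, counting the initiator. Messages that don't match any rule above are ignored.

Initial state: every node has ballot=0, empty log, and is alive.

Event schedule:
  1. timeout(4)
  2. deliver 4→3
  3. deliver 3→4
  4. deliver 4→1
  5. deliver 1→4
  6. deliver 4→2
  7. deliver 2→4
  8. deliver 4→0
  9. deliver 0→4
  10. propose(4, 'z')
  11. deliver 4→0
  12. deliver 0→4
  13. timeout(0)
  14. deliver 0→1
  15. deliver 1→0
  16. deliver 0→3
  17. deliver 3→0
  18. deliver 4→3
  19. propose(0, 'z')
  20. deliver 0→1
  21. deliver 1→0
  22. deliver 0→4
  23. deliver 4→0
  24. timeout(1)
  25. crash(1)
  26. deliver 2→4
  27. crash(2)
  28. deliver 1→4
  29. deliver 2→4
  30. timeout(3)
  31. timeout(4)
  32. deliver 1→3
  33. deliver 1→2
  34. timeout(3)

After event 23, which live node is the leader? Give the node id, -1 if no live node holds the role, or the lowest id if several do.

step 1 timeout(4): 4={cand,b=9,log=-}
step 2 deliver 4→3: 3={foll,b=9,log=-}
step 3 deliver 3→4: —
step 4 deliver 4→1: 1={foll,b=9,log=-}
step 5 deliver 1→4: 4={lead,b=9,log=-}
step 6 deliver 4→2: 2={foll,b=9,log=-}
step 7 deliver 2→4: —
step 8 deliver 4→0: 0={foll,b=9,log=-}
step 9 deliver 0→4: —
step 10 propose(4,'z'): —
step 11 deliver 4→0: 0={foll,b=9,log=z}
step 12 deliver 0→4: —
step 13 timeout(0): 0={cand,b=10,log=z}
step 14 deliver 0→1: 1={foll,b=10,log=-}
step 15 deliver 1→0: —
step 16 deliver 0→3: 3={foll,b=10,log=-}
step 17 deliver 3→0: 0={lead,b=10,log=z}
step 18 deliver 4→3: —
step 19 propose(0,'z'): —
step 20 deliver 0→1: 1={foll,b=10,log=z}
step 21 deliver 1→0: —
step 22 deliver 0→4: 4={foll,b=10,log=-}
step 23 deliver 4→0: —

0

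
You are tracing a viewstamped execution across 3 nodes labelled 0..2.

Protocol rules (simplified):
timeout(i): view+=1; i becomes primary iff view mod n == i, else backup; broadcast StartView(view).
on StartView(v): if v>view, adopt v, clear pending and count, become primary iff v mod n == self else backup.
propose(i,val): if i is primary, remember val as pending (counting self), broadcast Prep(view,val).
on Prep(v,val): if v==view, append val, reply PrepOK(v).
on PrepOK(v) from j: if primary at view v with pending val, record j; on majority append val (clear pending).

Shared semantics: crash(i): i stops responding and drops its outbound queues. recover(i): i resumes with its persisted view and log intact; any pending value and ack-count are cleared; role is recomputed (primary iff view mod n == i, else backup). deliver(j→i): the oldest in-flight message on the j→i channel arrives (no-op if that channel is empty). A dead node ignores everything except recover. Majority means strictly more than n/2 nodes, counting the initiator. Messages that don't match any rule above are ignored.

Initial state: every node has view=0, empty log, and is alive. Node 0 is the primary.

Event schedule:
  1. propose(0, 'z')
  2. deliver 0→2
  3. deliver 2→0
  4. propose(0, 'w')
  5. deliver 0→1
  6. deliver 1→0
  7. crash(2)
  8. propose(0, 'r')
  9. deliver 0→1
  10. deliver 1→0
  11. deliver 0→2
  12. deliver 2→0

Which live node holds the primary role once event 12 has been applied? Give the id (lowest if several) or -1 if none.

[1] propose(0,'z') → ∅
[2] deliver 0→2 → N2(back v0 [z])
[3] deliver 2→0 → N0(prim v0 [z])
[4] propose(0,'w') → ∅
[5] deliver 0→1 → N1(back v0 [z])
[6] deliver 1→0 → N0(prim v0 [z,w])
[7] crash(2) → N2(✗back v0 [z])
[8] propose(0,'r') → ∅
[9] deliver 0→1 → N1(back v0 [z,w])
[10] deliver 1→0 → N0(prim v0 [z,w,r])
[11] deliver 0→2 → ∅
[12] deliver 2→0 → ∅

0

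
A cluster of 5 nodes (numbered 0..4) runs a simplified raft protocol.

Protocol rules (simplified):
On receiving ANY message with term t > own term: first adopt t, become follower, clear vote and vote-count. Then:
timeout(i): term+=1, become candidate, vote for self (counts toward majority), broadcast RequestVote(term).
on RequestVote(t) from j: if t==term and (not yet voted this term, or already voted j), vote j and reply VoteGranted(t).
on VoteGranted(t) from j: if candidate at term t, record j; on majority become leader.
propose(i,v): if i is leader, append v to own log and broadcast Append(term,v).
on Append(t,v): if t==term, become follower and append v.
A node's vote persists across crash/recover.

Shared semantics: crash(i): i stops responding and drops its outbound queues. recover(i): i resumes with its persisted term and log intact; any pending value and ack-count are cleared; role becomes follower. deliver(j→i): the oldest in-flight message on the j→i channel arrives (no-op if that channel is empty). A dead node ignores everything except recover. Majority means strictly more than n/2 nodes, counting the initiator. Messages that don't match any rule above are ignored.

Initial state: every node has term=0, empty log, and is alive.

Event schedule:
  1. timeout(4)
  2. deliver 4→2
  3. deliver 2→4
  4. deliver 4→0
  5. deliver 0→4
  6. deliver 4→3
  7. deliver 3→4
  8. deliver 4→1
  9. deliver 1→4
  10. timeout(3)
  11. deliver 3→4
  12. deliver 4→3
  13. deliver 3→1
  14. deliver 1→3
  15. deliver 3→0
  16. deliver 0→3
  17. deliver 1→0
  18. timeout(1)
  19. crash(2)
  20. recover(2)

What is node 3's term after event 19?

2

e1 timeout(4): 4[cand,t=1,-]
e2 deliver 4→2: 2[foll,t=1,-]
e3 deliver 2→4: ·
e4 deliver 4→0: 0[foll,t=1,-]
e5 deliver 0→4: 4[lead,t=1,-]
e6 deliver 4→3: 3[foll,t=1,-]
e7 deliver 3→4: ·
e8 deliver 4→1: 1[foll,t=1,-]
e9 deliver 1→4: ·
e10 timeout(3): 3[cand,t=2,-]
e11 deliver 3→4: 4[foll,t=2,-]
e12 deliver 4→3: ·
e13 deliver 3→1: 1[foll,t=2,-]
e14 deliver 1→3: 3[lead,t=2,-]
e15 deliver 3→0: 0[foll,t=2,-]
e16 deliver 0→3: ·
e17 deliver 1→0: ·
e18 timeout(1): 1[cand,t=3,-]
e19 crash(2): 2[✗foll,t=1,-]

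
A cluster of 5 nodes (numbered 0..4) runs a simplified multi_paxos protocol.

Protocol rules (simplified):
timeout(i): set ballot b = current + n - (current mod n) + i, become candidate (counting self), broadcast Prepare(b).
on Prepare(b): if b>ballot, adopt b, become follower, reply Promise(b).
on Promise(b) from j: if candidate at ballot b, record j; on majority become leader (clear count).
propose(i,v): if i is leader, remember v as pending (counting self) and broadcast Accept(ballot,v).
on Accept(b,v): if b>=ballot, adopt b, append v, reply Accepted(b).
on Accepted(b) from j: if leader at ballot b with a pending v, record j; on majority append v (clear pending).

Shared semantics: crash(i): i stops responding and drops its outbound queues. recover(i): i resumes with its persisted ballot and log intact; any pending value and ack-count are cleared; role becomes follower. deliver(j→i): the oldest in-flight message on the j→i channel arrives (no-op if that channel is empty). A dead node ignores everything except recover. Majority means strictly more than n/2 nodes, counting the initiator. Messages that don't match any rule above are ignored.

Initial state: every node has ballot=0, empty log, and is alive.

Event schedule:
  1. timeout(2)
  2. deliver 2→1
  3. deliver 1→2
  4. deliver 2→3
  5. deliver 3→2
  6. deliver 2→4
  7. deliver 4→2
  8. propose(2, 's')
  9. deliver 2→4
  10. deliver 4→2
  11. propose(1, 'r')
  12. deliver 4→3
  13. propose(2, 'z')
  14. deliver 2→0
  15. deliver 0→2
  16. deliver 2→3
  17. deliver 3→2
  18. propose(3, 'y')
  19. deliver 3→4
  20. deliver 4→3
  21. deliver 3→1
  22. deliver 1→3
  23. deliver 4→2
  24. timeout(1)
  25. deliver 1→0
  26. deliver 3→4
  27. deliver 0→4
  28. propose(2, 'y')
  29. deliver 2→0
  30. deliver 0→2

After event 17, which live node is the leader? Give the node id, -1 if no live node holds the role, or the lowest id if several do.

2

1. timeout(2):  <2:cand b7 ->
2. deliver 2→1:  <1:foll b7 ->
3. deliver 1→2:  nop
4. deliver 2→3:  <3:foll b7 ->
5. deliver 3→2:  <2:lead b7 ->
6. deliver 2→4:  <4:foll b7 ->
7. deliver 4→2:  nop
8. propose(2,'s'):  nop
9. deliver 2→4:  <4:foll b7 s>
10. deliver 4→2:  nop
11. propose(1,'r'):  nop
12. deliver 4→3:  nop
13. propose(2,'z'):  nop
14. deliver 2→0:  <0:foll b7 ->
15. deliver 0→2:  nop
16. deliver 2→3:  <3:foll b7 s>
17. deliver 3→2:  nop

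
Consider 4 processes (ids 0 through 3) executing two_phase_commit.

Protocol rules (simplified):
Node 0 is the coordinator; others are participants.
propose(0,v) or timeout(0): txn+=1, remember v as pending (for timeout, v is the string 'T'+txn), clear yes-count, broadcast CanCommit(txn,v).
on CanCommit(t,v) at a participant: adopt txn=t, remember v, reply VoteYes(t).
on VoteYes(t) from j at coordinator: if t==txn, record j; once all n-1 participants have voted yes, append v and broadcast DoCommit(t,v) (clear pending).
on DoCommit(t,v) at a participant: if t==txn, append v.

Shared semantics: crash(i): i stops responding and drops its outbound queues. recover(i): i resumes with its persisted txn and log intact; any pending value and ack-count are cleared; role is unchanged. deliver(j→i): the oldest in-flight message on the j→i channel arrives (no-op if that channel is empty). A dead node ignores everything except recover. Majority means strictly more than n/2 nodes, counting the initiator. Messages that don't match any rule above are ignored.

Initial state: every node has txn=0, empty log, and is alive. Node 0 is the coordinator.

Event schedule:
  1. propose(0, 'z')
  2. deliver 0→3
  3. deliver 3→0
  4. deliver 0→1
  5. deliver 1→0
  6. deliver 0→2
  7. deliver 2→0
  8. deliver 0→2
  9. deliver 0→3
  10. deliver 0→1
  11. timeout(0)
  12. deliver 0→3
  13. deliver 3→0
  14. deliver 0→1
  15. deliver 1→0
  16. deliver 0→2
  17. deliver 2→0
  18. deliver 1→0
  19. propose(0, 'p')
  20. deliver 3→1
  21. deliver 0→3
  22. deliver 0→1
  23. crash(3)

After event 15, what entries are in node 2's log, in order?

after 1 — propose(0,'z'): n0:coor/t1/[-]
after 2 — deliver 0→3: n3:part/t1/[-]
after 3 — deliver 3→0: ·
after 4 — deliver 0→1: n1:part/t1/[-]
after 5 — deliver 1→0: ·
after 6 — deliver 0→2: n2:part/t1/[-]
after 7 — deliver 2→0: n0:coor/t1/[z]
after 8 — deliver 0→2: n2:part/t1/[z]
after 9 — deliver 0→3: n3:part/t1/[z]
after 10 — deliver 0→1: n1:part/t1/[z]
after 11 — timeout(0): n0:coor/t2/[z]
after 12 — deliver 0→3: n3:part/t2/[z]
after 13 — deliver 3→0: ·
after 14 — deliver 0→1: n1:part/t2/[z]
after 15 — deliver 1→0: ·

z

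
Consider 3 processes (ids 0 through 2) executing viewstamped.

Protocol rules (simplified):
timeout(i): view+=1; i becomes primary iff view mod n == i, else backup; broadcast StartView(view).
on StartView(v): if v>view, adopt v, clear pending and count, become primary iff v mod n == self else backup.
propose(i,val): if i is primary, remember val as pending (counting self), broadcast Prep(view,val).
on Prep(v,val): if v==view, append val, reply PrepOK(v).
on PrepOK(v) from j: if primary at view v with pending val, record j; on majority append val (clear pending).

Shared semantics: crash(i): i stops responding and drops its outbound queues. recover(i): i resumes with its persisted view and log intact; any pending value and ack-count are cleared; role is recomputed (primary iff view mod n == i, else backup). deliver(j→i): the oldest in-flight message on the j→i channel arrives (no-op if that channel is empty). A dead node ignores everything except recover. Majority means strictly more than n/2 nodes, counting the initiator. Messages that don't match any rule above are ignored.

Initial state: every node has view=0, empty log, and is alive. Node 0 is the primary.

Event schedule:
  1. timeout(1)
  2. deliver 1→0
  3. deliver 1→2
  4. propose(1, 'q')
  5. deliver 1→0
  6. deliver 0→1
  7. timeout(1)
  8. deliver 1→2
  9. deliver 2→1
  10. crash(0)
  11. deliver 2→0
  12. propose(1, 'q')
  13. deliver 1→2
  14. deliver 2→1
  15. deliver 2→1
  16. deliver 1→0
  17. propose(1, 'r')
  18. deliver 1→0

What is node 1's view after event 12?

2

after 1 — timeout(1): n1:prim/v1/[-]
after 2 — deliver 1→0: n0:back/v1/[-]
after 3 — deliver 1→2: n2:back/v1/[-]
after 4 — propose(1,'q'): ·
after 5 — deliver 1→0: n0:back/v1/[q]
after 6 — deliver 0→1: n1:prim/v1/[q]
after 7 — timeout(1): n1:back/v2/[q]
after 8 — deliver 1→2: n2:back/v1/[q]
after 9 — deliver 2→1: ·
after 10 — crash(0): n0:✗back/v1/[q]
after 11 — deliver 2→0: ·
after 12 — propose(1,'q'): ·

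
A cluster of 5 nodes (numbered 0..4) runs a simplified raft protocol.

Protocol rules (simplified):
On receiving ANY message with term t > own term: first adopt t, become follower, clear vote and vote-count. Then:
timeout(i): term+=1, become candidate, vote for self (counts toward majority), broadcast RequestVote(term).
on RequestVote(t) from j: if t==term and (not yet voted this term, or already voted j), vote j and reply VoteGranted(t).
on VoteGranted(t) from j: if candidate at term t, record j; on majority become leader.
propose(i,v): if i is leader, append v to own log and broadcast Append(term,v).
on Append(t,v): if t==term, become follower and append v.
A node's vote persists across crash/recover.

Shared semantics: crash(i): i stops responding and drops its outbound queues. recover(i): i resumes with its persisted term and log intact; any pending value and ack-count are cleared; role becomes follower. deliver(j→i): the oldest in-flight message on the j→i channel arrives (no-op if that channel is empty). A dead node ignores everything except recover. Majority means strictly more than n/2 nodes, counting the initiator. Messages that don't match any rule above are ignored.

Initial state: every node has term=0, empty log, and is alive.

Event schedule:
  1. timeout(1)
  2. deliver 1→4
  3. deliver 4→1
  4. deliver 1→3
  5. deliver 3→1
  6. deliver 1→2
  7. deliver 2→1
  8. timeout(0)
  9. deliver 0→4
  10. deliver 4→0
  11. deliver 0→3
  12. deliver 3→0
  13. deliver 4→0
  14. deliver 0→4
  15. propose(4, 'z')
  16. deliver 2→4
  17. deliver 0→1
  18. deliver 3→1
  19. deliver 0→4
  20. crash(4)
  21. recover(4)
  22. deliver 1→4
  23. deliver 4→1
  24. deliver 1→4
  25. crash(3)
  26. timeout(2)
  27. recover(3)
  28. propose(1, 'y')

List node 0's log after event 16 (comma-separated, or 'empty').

after 1 — timeout(1): n1:cand/t1/[-]
after 2 — deliver 1→4: n4:foll/t1/[-]
after 3 — deliver 4→1: ·
after 4 — deliver 1→3: n3:foll/t1/[-]
after 5 — deliver 3→1: n1:lead/t1/[-]
after 6 — deliver 1→2: n2:foll/t1/[-]
after 7 — deliver 2→1: ·
after 8 — timeout(0): n0:cand/t1/[-]
after 9 — deliver 0→4: ·
after 10 — deliver 4→0: ·
after 11 — deliver 0→3: ·
after 12 — deliver 3→0: ·
after 13 — deliver 4→0: ·
after 14 — deliver 0→4: ·
after 15 — propose(4,'z'): ·
after 16 — deliver 2→4: ·

empty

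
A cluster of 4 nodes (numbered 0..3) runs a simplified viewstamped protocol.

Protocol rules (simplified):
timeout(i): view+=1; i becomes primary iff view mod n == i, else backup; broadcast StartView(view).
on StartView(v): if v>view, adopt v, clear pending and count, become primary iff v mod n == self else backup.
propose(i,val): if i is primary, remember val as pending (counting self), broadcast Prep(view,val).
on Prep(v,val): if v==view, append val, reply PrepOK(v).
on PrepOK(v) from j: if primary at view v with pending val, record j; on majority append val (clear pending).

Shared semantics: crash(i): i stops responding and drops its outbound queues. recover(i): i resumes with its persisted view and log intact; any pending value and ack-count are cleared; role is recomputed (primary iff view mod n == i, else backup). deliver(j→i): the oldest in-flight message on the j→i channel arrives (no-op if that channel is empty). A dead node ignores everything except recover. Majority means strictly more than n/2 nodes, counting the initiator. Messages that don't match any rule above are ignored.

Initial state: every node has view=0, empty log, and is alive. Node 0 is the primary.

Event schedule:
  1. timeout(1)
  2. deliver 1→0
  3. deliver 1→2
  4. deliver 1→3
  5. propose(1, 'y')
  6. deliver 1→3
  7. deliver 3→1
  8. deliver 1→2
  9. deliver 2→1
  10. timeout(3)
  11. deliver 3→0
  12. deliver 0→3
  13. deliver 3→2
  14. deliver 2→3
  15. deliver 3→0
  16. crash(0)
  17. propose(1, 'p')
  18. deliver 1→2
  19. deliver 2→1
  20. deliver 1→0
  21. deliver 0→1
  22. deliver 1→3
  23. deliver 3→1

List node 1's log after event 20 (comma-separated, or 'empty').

y

after 1 — timeout(1): n1:prim/v1/[-]
after 2 — deliver 1→0: n0:back/v1/[-]
after 3 — deliver 1→2: n2:back/v1/[-]
after 4 — deliver 1→3: n3:back/v1/[-]
after 5 — propose(1,'y'): ·
after 6 — deliver 1→3: n3:back/v1/[y]
after 7 — deliver 3→1: ·
after 8 — deliver 1→2: n2:back/v1/[y]
after 9 — deliver 2→1: n1:prim/v1/[y]
after 10 — timeout(3): n3:back/v2/[y]
after 11 — deliver 3→0: n0:back/v2/[-]
after 12 — deliver 0→3: ·
after 13 — deliver 3→2: n2:prim/v2/[y]
after 14 — deliver 2→3: ·
after 15 — deliver 3→0: ·
after 16 — crash(0): n0:✗back/v2/[-]
after 17 — propose(1,'p'): ·
after 18 — deliver 1→2: ·
after 19 — deliver 2→1: ·
after 20 — deliver 1→0: ·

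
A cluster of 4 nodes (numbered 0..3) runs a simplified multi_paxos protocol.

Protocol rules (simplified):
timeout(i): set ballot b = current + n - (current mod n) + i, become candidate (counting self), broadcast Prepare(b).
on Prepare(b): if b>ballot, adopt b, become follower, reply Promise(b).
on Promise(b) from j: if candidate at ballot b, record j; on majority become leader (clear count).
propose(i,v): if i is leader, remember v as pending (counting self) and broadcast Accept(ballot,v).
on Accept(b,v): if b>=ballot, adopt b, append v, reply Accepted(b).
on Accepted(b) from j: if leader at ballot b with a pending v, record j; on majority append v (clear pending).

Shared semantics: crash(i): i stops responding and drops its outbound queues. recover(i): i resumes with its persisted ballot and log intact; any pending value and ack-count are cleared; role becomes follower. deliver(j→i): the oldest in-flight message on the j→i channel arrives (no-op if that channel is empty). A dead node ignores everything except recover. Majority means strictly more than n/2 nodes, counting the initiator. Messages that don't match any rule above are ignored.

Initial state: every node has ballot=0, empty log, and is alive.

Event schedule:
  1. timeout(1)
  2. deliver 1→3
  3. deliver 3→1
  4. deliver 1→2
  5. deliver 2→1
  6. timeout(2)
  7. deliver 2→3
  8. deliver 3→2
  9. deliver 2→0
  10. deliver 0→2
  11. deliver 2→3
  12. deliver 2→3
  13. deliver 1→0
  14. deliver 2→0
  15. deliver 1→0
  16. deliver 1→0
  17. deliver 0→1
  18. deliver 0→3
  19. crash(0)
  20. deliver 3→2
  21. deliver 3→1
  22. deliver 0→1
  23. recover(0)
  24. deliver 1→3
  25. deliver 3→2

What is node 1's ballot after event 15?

5

step 1 timeout(1): 1={cand,b=5,log=-}
step 2 deliver 1→3: 3={foll,b=5,log=-}
step 3 deliver 3→1: —
step 4 deliver 1→2: 2={foll,b=5,log=-}
step 5 deliver 2→1: 1={lead,b=5,log=-}
step 6 timeout(2): 2={cand,b=10,log=-}
step 7 deliver 2→3: 3={foll,b=10,log=-}
step 8 deliver 3→2: —
step 9 deliver 2→0: 0={foll,b=10,log=-}
step 10 deliver 0→2: 2={lead,b=10,log=-}
step 11 deliver 2→3: —
step 12 deliver 2→3: —
step 13 deliver 1→0: —
step 14 deliver 2→0: —
step 15 deliver 1→0: —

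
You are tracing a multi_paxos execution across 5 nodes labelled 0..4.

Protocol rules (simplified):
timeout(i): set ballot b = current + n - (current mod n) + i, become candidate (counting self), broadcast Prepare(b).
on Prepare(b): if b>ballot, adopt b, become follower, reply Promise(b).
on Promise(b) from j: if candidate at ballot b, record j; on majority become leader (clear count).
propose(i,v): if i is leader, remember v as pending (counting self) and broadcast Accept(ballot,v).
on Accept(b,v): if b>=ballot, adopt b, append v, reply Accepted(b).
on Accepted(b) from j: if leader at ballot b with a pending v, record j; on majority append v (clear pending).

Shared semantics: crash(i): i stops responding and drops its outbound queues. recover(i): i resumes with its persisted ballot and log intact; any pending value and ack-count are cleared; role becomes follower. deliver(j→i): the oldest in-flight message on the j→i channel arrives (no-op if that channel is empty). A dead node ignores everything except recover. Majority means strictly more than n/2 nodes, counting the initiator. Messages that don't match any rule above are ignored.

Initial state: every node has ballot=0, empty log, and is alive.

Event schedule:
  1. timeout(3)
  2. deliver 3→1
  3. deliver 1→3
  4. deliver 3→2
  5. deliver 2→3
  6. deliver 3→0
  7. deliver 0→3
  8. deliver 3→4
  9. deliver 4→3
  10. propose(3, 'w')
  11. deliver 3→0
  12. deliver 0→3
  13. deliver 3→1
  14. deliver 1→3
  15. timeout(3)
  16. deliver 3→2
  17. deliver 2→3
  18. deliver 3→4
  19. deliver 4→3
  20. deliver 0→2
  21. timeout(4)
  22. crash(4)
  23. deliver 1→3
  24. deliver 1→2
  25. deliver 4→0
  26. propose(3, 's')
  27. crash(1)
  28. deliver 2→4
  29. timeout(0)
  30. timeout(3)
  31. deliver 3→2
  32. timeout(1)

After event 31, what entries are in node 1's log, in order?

after 1 — timeout(3): n3:cand/b8/[-]
after 2 — deliver 3→1: n1:foll/b8/[-]
after 3 — deliver 1→3: ·
after 4 — deliver 3→2: n2:foll/b8/[-]
after 5 — deliver 2→3: n3:lead/b8/[-]
after 6 — deliver 3→0: n0:foll/b8/[-]
after 7 — deliver 0→3: ·
after 8 — deliver 3→4: n4:foll/b8/[-]
after 9 — deliver 4→3: ·
after 10 — propose(3,'w'): ·
after 11 — deliver 3→0: n0:foll/b8/[w]
after 12 — deliver 0→3: ·
after 13 — deliver 3→1: n1:foll/b8/[w]
after 14 — deliver 1→3: n3:lead/b8/[w]
after 15 — timeout(3): n3:cand/b13/[w]
after 16 — deliver 3→2: n2:foll/b8/[w]
after 17 — deliver 2→3: ·
after 18 — deliver 3→4: n4:foll/b8/[w]
after 19 — deliver 4→3: ·
after 20 — deliver 0→2: ·
after 21 — timeout(4): n4:cand/b14/[w]
after 22 — crash(4): n4:✗cand/b14/[w]
after 23 — deliver 1→3: ·
after 24 — deliver 1→2: ·
after 25 — deliver 4→0: ·
after 26 — propose(3,'s'): ·
after 27 — crash(1): n1:✗foll/b8/[w]
after 28 — deliver 2→4: ·
after 29 — timeout(0): n0:cand/b10/[w]
after 30 — timeout(3): n3:cand/b18/[w]
after 31 — deliver 3→2: n2:foll/b13/[w]

w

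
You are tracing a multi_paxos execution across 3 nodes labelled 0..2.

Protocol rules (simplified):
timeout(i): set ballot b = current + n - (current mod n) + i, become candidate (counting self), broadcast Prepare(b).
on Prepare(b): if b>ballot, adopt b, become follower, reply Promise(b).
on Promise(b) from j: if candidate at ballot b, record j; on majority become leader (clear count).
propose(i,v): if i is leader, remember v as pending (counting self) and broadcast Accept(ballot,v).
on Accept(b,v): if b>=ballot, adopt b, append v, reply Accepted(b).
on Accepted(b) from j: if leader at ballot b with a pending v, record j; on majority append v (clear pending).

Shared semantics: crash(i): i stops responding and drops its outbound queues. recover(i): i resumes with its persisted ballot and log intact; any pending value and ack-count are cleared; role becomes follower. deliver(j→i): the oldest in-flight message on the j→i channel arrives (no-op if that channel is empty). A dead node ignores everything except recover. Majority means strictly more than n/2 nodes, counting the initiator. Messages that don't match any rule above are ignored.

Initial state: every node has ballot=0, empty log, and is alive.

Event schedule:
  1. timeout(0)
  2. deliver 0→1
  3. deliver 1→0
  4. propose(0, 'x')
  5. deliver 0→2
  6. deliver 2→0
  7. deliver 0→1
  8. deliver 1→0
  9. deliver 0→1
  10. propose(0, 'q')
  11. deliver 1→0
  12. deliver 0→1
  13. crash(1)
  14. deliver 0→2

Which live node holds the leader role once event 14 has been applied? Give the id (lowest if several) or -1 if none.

after 1 — timeout(0): n0:cand/b3/[-]
after 2 — deliver 0→1: n1:foll/b3/[-]
after 3 — deliver 1→0: n0:lead/b3/[-]
after 4 — propose(0,'x'): ·
after 5 — deliver 0→2: n2:foll/b3/[-]
after 6 — deliver 2→0: ·
after 7 — deliver 0→1: n1:foll/b3/[x]
after 8 — deliver 1→0: n0:lead/b3/[x]
after 9 — deliver 0→1: ·
after 10 — propose(0,'q'): ·
after 11 — deliver 1→0: ·
after 12 — deliver 0→1: n1:foll/b3/[x,q]
after 13 — crash(1): n1:✗foll/b3/[x,q]
after 14 — deliver 0→2: n2:foll/b3/[x]

0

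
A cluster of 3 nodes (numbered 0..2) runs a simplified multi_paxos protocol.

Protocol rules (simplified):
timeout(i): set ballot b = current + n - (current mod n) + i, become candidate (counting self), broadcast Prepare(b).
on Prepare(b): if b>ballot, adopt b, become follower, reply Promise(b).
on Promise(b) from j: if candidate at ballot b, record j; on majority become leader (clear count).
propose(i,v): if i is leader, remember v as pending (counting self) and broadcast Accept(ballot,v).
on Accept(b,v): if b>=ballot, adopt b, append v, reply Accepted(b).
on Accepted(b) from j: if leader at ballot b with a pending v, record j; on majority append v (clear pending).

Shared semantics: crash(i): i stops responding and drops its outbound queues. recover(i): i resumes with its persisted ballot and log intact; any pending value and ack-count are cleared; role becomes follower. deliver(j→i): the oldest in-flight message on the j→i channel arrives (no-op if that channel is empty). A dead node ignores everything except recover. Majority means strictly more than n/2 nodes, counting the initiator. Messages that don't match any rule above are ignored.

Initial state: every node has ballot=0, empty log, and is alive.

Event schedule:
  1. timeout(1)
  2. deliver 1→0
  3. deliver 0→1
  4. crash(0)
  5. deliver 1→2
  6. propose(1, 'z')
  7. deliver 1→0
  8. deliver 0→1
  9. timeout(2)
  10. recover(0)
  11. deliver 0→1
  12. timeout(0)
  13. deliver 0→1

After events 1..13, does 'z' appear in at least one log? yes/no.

no

[1] timeout(1) → N1(cand b4 [-])
[2] deliver 1→0 → N0(foll b4 [-])
[3] deliver 0→1 → N1(lead b4 [-])
[4] crash(0) → N0(✗foll b4 [-])
[5] deliver 1→2 → N2(foll b4 [-])
[6] propose(1,'z') → ∅
[7] deliver 1→0 → ∅
[8] deliver 0→1 → ∅
[9] timeout(2) → N2(cand b8 [-])
[10] recover(0) → N0(foll b4 [-])
[11] deliver 0→1 → ∅
[12] timeout(0) → N0(cand b6 [-])
[13] deliver 0→1 → N1(foll b6 [-])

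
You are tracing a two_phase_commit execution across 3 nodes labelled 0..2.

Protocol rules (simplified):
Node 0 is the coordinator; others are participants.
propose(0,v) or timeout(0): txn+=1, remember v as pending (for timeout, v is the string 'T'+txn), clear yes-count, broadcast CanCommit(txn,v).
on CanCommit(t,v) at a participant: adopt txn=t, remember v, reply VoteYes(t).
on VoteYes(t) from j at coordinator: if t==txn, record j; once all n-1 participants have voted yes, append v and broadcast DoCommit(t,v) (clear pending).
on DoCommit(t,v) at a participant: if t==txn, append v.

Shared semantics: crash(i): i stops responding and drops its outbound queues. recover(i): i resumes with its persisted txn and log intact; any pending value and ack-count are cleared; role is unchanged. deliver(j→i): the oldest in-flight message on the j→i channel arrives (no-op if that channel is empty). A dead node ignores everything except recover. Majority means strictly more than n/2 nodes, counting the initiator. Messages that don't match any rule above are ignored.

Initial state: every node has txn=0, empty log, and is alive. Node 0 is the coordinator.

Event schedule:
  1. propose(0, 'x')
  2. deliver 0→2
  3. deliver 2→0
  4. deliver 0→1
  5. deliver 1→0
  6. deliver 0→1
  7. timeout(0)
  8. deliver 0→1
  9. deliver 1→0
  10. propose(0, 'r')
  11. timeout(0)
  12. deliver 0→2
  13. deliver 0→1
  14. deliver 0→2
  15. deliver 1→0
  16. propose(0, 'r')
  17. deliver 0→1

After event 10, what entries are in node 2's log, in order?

after 1 — propose(0,'x'): n0:coor/t1/[-]
after 2 — deliver 0→2: n2:part/t1/[-]
after 3 — deliver 2→0: ·
after 4 — deliver 0→1: n1:part/t1/[-]
after 5 — deliver 1→0: n0:coor/t1/[x]
after 6 — deliver 0→1: n1:part/t1/[x]
after 7 — timeout(0): n0:coor/t2/[x]
after 8 — deliver 0→1: n1:part/t2/[x]
after 9 — deliver 1→0: ·
after 10 — propose(0,'r'): n0:coor/t3/[x]

empty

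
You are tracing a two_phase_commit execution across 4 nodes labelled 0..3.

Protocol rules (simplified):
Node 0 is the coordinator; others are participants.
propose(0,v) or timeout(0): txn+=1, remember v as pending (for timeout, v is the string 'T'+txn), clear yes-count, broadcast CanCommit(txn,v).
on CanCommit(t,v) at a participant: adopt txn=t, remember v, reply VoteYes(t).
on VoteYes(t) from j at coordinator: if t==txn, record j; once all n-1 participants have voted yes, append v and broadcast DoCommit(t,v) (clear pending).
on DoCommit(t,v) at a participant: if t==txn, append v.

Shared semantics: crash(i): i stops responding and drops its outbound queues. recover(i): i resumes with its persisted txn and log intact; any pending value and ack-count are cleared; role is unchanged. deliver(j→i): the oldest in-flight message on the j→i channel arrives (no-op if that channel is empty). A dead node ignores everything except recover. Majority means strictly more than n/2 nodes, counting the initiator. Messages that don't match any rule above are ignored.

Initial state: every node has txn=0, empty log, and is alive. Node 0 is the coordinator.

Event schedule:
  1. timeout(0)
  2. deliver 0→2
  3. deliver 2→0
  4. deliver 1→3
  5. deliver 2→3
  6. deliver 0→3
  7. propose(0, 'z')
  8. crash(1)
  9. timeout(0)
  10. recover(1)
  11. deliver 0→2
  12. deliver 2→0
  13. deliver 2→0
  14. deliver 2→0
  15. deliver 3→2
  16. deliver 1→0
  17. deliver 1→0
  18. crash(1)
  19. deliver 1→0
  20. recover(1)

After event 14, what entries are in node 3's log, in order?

e1 timeout(0): 0[coor,t=1,-]
e2 deliver 0→2: 2[part,t=1,-]
e3 deliver 2→0: ·
e4 deliver 1→3: ·
e5 deliver 2→3: ·
e6 deliver 0→3: 3[part,t=1,-]
e7 propose(0,'z'): 0[coor,t=2,-]
e8 crash(1): 1[✗part,t=0,-]
e9 timeout(0): 0[coor,t=3,-]
e10 recover(1): 1[part,t=0,-]
e11 deliver 0→2: 2[part,t=2,-]
e12 deliver 2→0: ·
e13 deliver 2→0: ·
e14 deliver 2→0: ·

empty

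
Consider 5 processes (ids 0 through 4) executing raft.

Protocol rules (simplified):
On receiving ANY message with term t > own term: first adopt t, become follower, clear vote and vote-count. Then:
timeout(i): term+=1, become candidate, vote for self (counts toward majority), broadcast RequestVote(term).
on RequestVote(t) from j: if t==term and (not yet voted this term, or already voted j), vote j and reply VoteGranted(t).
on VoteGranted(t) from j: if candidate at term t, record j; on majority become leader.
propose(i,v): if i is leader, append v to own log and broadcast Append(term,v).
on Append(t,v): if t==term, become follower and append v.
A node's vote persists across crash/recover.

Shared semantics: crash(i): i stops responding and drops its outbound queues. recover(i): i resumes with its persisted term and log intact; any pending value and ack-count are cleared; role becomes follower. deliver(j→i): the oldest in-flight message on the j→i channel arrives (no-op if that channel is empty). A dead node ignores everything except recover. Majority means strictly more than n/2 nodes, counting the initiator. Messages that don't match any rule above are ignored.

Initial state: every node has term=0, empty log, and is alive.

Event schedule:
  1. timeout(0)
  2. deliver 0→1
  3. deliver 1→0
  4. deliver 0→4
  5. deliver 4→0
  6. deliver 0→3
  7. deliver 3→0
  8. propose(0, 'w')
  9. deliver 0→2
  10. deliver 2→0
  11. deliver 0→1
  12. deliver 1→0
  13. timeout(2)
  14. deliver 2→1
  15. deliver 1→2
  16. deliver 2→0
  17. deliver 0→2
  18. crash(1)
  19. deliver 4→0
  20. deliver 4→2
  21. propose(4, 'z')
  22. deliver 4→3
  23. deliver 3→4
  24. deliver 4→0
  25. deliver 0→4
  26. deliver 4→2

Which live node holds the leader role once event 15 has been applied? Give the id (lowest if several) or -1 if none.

0

e1 timeout(0): 0[cand,t=1,-]
e2 deliver 0→1: 1[foll,t=1,-]
e3 deliver 1→0: ·
e4 deliver 0→4: 4[foll,t=1,-]
e5 deliver 4→0: 0[lead,t=1,-]
e6 deliver 0→3: 3[foll,t=1,-]
e7 deliver 3→0: ·
e8 propose(0,'w'): 0[lead,t=1,w]
e9 deliver 0→2: 2[foll,t=1,-]
e10 deliver 2→0: ·
e11 deliver 0→1: 1[foll,t=1,w]
e12 deliver 1→0: ·
e13 timeout(2): 2[cand,t=2,-]
e14 deliver 2→1: 1[foll,t=2,w]
e15 deliver 1→2: ·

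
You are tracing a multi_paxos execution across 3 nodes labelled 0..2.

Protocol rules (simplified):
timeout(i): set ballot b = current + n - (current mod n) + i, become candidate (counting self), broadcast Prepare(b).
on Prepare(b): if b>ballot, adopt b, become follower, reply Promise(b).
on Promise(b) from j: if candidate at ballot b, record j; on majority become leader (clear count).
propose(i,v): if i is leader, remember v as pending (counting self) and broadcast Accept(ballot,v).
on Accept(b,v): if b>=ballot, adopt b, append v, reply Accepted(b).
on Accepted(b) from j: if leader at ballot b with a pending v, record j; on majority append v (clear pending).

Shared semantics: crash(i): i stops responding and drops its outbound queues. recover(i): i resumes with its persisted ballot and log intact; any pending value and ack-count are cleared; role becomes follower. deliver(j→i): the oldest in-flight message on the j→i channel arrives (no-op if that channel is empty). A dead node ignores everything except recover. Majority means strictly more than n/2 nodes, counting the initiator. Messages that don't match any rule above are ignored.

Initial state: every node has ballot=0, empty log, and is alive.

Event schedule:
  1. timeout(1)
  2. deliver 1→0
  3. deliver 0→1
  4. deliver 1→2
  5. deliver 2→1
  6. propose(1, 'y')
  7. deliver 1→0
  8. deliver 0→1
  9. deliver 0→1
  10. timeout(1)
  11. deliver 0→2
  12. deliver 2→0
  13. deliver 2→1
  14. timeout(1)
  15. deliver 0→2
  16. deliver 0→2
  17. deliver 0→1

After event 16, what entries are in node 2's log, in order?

1. timeout(1):  <1:cand b4 ->
2. deliver 1→0:  <0:foll b4 ->
3. deliver 0→1:  <1:lead b4 ->
4. deliver 1→2:  <2:foll b4 ->
5. deliver 2→1:  nop
6. propose(1,'y'):  nop
7. deliver 1→0:  <0:foll b4 y>
8. deliver 0→1:  <1:lead b4 y>
9. deliver 0→1:  nop
10. timeout(1):  <1:cand b7 y>
11. deliver 0→2:  nop
12. deliver 2→0:  nop
13. deliver 2→1:  nop
14. timeout(1):  <1:cand b10 y>
15. deliver 0→2:  nop
16. deliver 0→2:  nop

empty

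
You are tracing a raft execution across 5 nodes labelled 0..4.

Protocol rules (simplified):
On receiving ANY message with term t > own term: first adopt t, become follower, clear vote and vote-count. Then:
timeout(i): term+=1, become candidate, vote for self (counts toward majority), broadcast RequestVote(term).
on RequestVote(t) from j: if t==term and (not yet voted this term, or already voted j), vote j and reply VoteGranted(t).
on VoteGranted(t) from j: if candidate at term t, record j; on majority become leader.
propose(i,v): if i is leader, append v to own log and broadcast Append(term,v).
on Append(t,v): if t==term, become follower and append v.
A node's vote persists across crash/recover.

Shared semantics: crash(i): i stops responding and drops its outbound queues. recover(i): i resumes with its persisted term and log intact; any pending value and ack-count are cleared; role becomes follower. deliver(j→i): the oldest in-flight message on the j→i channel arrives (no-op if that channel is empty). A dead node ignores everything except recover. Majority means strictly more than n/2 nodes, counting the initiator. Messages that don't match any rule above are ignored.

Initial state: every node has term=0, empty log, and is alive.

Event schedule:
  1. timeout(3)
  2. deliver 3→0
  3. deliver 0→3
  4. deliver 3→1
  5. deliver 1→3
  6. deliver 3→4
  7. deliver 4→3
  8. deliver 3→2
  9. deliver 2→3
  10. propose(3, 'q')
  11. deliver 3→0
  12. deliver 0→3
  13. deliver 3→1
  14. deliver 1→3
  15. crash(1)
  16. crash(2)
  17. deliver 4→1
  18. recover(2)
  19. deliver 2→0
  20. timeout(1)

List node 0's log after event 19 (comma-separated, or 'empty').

q

step 1 timeout(3): 3={cand,t=1,log=-}
step 2 deliver 3→0: 0={foll,t=1,log=-}
step 3 deliver 0→3: —
step 4 deliver 3→1: 1={foll,t=1,log=-}
step 5 deliver 1→3: 3={lead,t=1,log=-}
step 6 deliver 3→4: 4={foll,t=1,log=-}
step 7 deliver 4→3: —
step 8 deliver 3→2: 2={foll,t=1,log=-}
step 9 deliver 2→3: —
step 10 propose(3,'q'): 3={lead,t=1,log=q}
step 11 deliver 3→0: 0={foll,t=1,log=q}
step 12 deliver 0→3: —
step 13 deliver 3→1: 1={foll,t=1,log=q}
step 14 deliver 1→3: —
step 15 crash(1): 1={✗foll,t=1,log=q}
step 16 crash(2): 2={✗foll,t=1,log=-}
step 17 deliver 4→1: —
step 18 recover(2): 2={foll,t=1,log=-}
step 19 deliver 2→0: —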